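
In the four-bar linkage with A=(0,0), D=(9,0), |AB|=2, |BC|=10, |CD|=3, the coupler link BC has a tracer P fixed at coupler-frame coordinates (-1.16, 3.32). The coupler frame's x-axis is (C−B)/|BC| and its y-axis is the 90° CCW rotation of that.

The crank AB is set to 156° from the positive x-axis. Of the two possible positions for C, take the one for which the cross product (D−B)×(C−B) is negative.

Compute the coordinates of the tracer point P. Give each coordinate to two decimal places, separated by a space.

A=(0,0), D=(9.00,0)
B = A + 2.00·(cos156°, sin156°) = (-1.8271, 0.8135)
|BD| = 10.8576
circle(B,10.00) ∩ circle(D,3.00): a=9.6194, h=2.7326
  candidates: C₊=(7.9700,2.8176) cross=29.669; C₋=(7.5606,-2.6321) cross=-29.669
  mode - wants cross < 0 → take C=(7.5606,-2.6321) (cross=-29.669)
ex = (C−B)/|BC| = (0.9388,-0.3446); ey = (0.3446,0.9388)
P = B + -1.16·ex + 3.32·ey = (-1.7721,4.3299)

-1.77 4.33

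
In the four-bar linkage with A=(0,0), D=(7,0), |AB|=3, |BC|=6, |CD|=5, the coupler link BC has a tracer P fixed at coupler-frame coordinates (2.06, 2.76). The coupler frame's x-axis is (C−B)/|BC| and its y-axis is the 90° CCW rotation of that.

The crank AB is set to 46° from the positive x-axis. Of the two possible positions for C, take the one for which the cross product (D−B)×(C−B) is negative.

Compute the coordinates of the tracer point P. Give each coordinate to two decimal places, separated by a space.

A=(0,0), D=(7.00,0)
B = A + 3.00·(cos46°, sin46°) = (2.0840, 2.1580)
|BD| = 5.3688
circle(B,6.00) ∩ circle(D,5.00): a=3.7088, h=4.7164
  candidates: C₊=(7.3758,4.9859) cross=25.322; C₋=(3.5842,-3.6514) cross=-25.322
  mode - wants cross < 0 → take C=(3.5842,-3.6514) (cross=-25.322)
ex = (C−B)/|BC| = (0.2500,-0.9682); ey = (0.9682,0.2500)
P = B + 2.06·ex + 2.76·ey = (5.2714,0.8536)

5.27 0.85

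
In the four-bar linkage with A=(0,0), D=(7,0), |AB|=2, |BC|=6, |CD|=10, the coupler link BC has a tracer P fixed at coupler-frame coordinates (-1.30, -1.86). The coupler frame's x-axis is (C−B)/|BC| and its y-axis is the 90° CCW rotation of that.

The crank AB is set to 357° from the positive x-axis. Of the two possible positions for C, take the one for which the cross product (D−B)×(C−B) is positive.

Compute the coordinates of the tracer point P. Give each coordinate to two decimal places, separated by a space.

4.25 0.16

A=(0,0), D=(7.00,0)
B = A + 2.00·(cos357°, sin357°) = (1.9973, -0.1047)
|BD| = 5.0038
circle(B,6.00) ∩ circle(D,10.00): a=-3.8932, h=4.5654
  candidates: C₊=(-1.9906,4.3783) cross=22.845; C₋=(-1.7996,-4.7505) cross=-22.845
  mode + wants cross > 0 → take C=(-1.9906,4.3783) (cross=22.845)
ex = (C−B)/|BC| = (-0.6646,0.7472); ey = (-0.7472,-0.6646)
P = B + -1.30·ex + -1.86·ey = (4.2510,0.1602)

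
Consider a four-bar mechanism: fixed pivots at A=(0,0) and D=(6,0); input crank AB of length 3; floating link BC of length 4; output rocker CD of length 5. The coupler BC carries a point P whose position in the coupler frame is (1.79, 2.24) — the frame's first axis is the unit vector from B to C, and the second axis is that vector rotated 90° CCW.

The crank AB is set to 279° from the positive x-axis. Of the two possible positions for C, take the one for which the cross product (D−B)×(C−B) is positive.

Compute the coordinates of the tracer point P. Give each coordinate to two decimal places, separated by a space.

A=(0,0), D=(6.00,0)
B = A + 3.00·(cos279°, sin279°) = (0.4693, -2.9631)
|BD| = 6.2744
circle(B,4.00) ∩ circle(D,5.00): a=2.4200, h=3.1849
  candidates: C₊=(1.0984,0.9872) cross=19.983; C₋=(4.1065,-4.6276) cross=-19.983
  mode + wants cross > 0 → take C=(1.0984,0.9872) (cross=19.983)
ex = (C−B)/|BC| = (0.1573,0.9876); ey = (-0.9876,0.1573)
P = B + 1.79·ex + 2.24·ey = (-1.4613,-0.8430)

-1.46 -0.84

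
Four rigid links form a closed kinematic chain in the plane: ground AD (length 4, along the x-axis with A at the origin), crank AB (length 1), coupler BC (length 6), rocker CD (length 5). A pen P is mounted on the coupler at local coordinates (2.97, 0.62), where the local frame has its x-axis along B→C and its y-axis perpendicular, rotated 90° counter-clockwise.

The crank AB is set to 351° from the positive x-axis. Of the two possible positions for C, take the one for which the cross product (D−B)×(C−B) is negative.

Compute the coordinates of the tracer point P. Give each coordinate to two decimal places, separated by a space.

A=(0,0), D=(4.00,0)
B = A + 1.00·(cos351°, sin351°) = (0.9877, -0.1564)
|BD| = 3.0164
circle(B,6.00) ∩ circle(D,5.00): a=3.3316, h=4.9901
  candidates: C₊=(4.0560,4.9997) cross=15.052; C₋=(4.5736,-4.9670) cross=-15.052
  mode - wants cross < 0 → take C=(4.5736,-4.9670) (cross=-15.052)
ex = (C−B)/|BC| = (0.5976,-0.8018); ey = (0.8018,0.5976)
P = B + 2.97·ex + 0.62·ey = (3.2598,-2.1671)

3.26 -2.17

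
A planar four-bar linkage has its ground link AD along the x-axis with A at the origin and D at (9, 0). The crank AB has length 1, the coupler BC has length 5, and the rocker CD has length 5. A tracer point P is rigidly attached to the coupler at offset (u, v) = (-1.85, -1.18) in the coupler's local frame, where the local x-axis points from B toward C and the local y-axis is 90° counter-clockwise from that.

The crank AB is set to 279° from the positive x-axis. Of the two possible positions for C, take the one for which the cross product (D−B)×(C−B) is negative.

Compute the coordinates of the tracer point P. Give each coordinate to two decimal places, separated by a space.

-1.99 -1.43

A=(0,0), D=(9.00,0)
B = A + 1.00·(cos279°, sin279°) = (0.1564, -0.9877)
|BD| = 8.8985
circle(B,5.00) ∩ circle(D,5.00): a=4.4493, h=2.2812
  candidates: C₊=(4.3250,1.7733) cross=20.300; C₋=(4.8314,-2.7610) cross=-20.300
  mode - wants cross < 0 → take C=(4.8314,-2.7610) (cross=-20.300)
ex = (C−B)/|BC| = (0.9350,-0.3547); ey = (0.3547,0.9350)
P = B + -1.85·ex + -1.18·ey = (-1.9918,-1.4349)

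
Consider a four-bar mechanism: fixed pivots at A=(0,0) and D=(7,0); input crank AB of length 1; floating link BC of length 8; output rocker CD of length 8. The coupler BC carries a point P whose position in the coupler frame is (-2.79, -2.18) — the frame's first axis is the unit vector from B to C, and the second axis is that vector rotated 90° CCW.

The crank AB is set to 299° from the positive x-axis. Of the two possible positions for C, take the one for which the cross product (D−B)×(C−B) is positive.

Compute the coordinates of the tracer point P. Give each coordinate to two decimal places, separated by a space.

A=(0,0), D=(7.00,0)
B = A + 1.00·(cos299°, sin299°) = (0.4848, -0.8746)
|BD| = 6.5736
circle(B,8.00) ∩ circle(D,8.00): a=3.2868, h=7.2936
  candidates: C₊=(2.7720,6.7915) cross=47.946; C₋=(4.7128,-7.6661) cross=-47.946
  mode + wants cross > 0 → take C=(2.7720,6.7915) (cross=47.946)
ex = (C−B)/|BC| = (0.2859,0.9583); ey = (-0.9583,0.2859)
P = B + -2.79·ex + -2.18·ey = (1.7762,-4.1714)

1.78 -4.17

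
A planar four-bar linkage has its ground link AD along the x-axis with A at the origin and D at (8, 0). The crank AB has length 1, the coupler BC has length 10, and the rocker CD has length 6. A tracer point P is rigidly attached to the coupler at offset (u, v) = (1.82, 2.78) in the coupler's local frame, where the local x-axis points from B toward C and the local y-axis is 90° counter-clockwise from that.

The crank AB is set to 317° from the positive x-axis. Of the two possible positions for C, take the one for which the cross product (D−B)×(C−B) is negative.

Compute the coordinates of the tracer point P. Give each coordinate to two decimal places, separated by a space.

A=(0,0), D=(8.00,0)
B = A + 1.00·(cos317°, sin317°) = (0.7314, -0.6820)
|BD| = 7.3006
circle(B,10.00) ∩ circle(D,6.00): a=8.0335, h=5.9551
  candidates: C₊=(8.1734,5.9975) cross=43.475; C₋=(9.2860,-5.8606) cross=-43.475
  mode - wants cross < 0 → take C=(9.2860,-5.8606) (cross=-43.475)
ex = (C−B)/|BC| = (0.8555,-0.5179); ey = (0.5179,0.8555)
P = B + 1.82·ex + 2.78·ey = (3.7279,0.7537)

3.73 0.75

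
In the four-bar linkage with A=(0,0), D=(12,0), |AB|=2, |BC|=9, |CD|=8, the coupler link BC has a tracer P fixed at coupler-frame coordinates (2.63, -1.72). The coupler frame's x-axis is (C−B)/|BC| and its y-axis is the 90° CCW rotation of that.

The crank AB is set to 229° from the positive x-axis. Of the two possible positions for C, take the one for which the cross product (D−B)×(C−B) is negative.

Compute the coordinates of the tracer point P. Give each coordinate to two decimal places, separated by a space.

0.16 -4.29

A=(0,0), D=(12.00,0)
B = A + 2.00·(cos229°, sin229°) = (-1.3121, -1.5094)
|BD| = 13.3974
circle(B,9.00) ∩ circle(D,8.00): a=7.3332, h=5.2177
  candidates: C₊=(5.3865,4.5013) cross=69.904; C₋=(6.5622,-5.8677) cross=-69.904
  mode - wants cross < 0 → take C=(6.5622,-5.8677) (cross=-69.904)
ex = (C−B)/|BC| = (0.8749,-0.4843); ey = (0.4843,0.8749)
P = B + 2.63·ex + -1.72·ey = (0.1560,-4.2879)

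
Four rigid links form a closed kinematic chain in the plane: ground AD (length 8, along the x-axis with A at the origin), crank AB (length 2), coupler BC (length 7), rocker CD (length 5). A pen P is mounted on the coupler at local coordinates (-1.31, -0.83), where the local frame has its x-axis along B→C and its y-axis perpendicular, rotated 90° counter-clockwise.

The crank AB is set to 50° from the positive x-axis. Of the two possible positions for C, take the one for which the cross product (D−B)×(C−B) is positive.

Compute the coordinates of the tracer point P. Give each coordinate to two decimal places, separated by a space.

0.55 0.17

A=(0,0), D=(8.00,0)
B = A + 2.00·(cos50°, sin50°) = (1.2856, 1.5321)
|BD| = 6.8870
circle(B,7.00) ∩ circle(D,5.00): a=5.1859, h=4.7017
  candidates: C₊=(7.3875,4.9623) cross=32.381; C₋=(5.2956,-4.2055) cross=-32.381
  mode + wants cross > 0 → take C=(7.3875,4.9623) (cross=32.381)
ex = (C−B)/|BC| = (0.8717,0.4900); ey = (-0.4900,0.8717)
P = B + -1.31·ex + -0.83·ey = (0.5504,0.1666)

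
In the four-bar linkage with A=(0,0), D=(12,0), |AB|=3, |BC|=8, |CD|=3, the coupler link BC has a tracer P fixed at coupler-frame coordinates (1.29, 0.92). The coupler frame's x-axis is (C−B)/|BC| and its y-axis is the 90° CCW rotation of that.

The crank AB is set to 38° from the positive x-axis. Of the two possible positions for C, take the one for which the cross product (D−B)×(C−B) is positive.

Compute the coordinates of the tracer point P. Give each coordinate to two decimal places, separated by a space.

A=(0,0), D=(12.00,0)
B = A + 3.00·(cos38°, sin38°) = (2.3640, 1.8470)
|BD| = 9.8114
circle(B,8.00) ∩ circle(D,3.00): a=7.7086, h=2.1397
  candidates: C₊=(10.3376,2.4973) cross=20.993; C₋=(9.5320,-1.7055) cross=-20.993
  mode + wants cross > 0 → take C=(10.3376,2.4973) (cross=20.993)
ex = (C−B)/|BC| = (0.9967,0.0813); ey = (-0.0813,0.9967)
P = B + 1.29·ex + 0.92·ey = (3.5750,2.8688)

3.57 2.87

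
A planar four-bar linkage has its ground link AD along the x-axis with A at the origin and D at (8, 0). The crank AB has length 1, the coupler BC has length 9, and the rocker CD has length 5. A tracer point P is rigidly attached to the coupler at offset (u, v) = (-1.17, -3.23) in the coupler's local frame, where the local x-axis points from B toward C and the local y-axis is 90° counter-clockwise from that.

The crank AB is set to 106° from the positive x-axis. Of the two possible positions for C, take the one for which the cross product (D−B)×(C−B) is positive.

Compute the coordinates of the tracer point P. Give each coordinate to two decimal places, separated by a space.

A=(0,0), D=(8.00,0)
B = A + 1.00·(cos106°, sin106°) = (-0.2756, 0.9613)
|BD| = 8.3313
circle(B,9.00) ∩ circle(D,5.00): a=7.5265, h=4.9348
  candidates: C₊=(7.7699,4.9947) cross=41.113; C₋=(6.6312,-4.8090) cross=-41.113
  mode + wants cross > 0 → take C=(7.7699,4.9947) (cross=41.113)
ex = (C−B)/|BC| = (0.8940,0.4482); ey = (-0.4482,0.8940)
P = B + -1.17·ex + -3.23·ey = (0.1260,-2.4506)

0.13 -2.45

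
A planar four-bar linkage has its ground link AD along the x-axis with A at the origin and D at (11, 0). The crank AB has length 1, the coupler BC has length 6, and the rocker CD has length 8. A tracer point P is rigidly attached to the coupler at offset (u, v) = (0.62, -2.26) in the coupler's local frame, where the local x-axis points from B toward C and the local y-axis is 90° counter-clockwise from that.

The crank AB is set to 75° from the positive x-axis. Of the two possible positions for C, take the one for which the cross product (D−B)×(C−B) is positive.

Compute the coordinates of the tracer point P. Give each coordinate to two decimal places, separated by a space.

2.23 -0.30

A=(0,0), D=(11.00,0)
B = A + 1.00·(cos75°, sin75°) = (0.2588, 0.9659)
|BD| = 10.7845
circle(B,6.00) ∩ circle(D,8.00): a=4.0941, h=4.3861
  candidates: C₊=(4.7293,4.9678) cross=47.303; C₋=(3.9436,-3.7693) cross=-47.303
  mode + wants cross > 0 → take C=(4.7293,4.9678) (cross=47.303)
ex = (C−B)/|BC| = (0.7451,0.6670); ey = (-0.6670,0.7451)
P = B + 0.62·ex + -2.26·ey = (2.2281,-0.3044)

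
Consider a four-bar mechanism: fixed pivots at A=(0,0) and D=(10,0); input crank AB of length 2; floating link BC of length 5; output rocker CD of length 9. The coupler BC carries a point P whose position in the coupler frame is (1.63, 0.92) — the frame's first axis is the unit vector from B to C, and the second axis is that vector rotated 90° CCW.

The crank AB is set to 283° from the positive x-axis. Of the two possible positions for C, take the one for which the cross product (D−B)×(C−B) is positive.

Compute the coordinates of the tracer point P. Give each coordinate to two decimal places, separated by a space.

-0.11 -0.16

A=(0,0), D=(10.00,0)
B = A + 2.00·(cos283°, sin283°) = (0.4499, -1.9487)
|BD| = 9.7469
circle(B,5.00) ∩ circle(D,9.00): a=2.0007, h=4.5823
  candidates: C₊=(1.4941,2.9410) cross=44.663; C₋=(3.3264,-6.0385) cross=-44.663
  mode + wants cross > 0 → take C=(1.4941,2.9410) (cross=44.663)
ex = (C−B)/|BC| = (0.2088,0.9780); ey = (-0.9780,0.2088)
P = B + 1.63·ex + 0.92·ey = (-0.1094,-0.1626)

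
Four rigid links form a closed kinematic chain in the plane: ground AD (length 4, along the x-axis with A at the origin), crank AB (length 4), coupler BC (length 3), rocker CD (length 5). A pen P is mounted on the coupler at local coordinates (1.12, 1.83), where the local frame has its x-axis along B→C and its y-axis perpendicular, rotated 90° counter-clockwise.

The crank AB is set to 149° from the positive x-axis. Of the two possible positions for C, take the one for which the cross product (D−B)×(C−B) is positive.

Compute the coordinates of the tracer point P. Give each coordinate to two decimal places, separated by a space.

-2.46 3.97

A=(0,0), D=(4.00,0)
B = A + 4.00·(cos149°, sin149°) = (-3.4287, 2.0602)
|BD| = 7.7090
circle(B,3.00) ∩ circle(D,5.00): a=2.8168, h=1.0324
  candidates: C₊=(-0.4385,2.3022) cross=7.958; C₋=(-0.9902,0.3126) cross=-7.958
  mode + wants cross > 0 → take C=(-0.4385,2.3022) (cross=7.958)
ex = (C−B)/|BC| = (0.9967,0.0807); ey = (-0.0807,0.9967)
P = B + 1.12·ex + 1.83·ey = (-2.4600,3.9746)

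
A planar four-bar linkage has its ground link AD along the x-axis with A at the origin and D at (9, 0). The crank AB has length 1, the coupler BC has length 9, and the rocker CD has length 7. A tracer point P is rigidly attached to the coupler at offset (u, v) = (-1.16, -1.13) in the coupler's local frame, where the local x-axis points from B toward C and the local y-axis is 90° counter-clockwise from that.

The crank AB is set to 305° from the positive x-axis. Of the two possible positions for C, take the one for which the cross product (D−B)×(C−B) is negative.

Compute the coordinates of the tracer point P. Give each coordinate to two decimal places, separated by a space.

A=(0,0), D=(9.00,0)
B = A + 1.00·(cos305°, sin305°) = (0.5736, -0.8192)
|BD| = 8.4661
circle(B,9.00) ∩ circle(D,7.00): a=6.1230, h=6.5962
  candidates: C₊=(6.0296,6.3385) cross=55.844; C₋=(7.3060,-6.7919) cross=-55.844
  mode - wants cross < 0 → take C=(7.3060,-6.7919) (cross=-55.844)
ex = (C−B)/|BC| = (0.7480,-0.6636); ey = (0.6636,0.7480)
P = B + -1.16·ex + -1.13·ey = (-1.0441,-0.8946)

-1.04 -0.89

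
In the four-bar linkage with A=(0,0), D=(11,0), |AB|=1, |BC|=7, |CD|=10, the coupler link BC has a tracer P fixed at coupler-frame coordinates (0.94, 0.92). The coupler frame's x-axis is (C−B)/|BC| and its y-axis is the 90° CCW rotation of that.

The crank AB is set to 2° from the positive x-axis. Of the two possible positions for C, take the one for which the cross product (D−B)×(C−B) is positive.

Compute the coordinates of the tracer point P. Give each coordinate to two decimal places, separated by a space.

0.47 1.24

A=(0,0), D=(11.00,0)
B = A + 1.00·(cos2°, sin2°) = (0.9994, 0.0349)
|BD| = 10.0007
circle(B,7.00) ∩ circle(D,10.00): a=2.4505, h=6.5571
  candidates: C₊=(3.4728,6.5834) cross=65.575; C₋=(3.4270,-6.5307) cross=-65.575
  mode + wants cross > 0 → take C=(3.4728,6.5834) (cross=65.575)
ex = (C−B)/|BC| = (0.3533,0.9355); ey = (-0.9355,0.3533)
P = B + 0.94·ex + 0.92·ey = (0.4709,1.2393)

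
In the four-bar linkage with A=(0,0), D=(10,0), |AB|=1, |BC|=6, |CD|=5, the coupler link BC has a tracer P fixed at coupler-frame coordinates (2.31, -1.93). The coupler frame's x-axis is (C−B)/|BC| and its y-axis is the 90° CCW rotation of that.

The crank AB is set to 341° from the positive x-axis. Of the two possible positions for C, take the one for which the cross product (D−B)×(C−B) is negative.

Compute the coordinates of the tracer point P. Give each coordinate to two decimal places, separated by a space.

A=(0,0), D=(10.00,0)
B = A + 1.00·(cos341°, sin341°) = (0.9455, -0.3256)
|BD| = 9.0603
circle(B,6.00) ∩ circle(D,5.00): a=5.1372, h=3.0999
  candidates: C₊=(5.9680,2.9569) cross=28.086; C₋=(6.1908,-3.2388) cross=-28.086
  mode - wants cross < 0 → take C=(6.1908,-3.2388) (cross=-28.086)
ex = (C−B)/|BC| = (0.8742,-0.4855); ey = (0.4855,0.8742)
P = B + 2.31·ex + -1.93·ey = (2.0279,-3.1344)

2.03 -3.13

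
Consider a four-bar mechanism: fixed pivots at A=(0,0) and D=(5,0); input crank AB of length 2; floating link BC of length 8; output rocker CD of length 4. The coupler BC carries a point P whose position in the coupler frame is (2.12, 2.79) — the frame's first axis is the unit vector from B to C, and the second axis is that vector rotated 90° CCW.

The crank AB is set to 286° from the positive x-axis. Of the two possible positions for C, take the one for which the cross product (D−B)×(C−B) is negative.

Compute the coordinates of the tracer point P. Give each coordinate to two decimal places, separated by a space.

A=(0,0), D=(5.00,0)
B = A + 2.00·(cos286°, sin286°) = (0.5513, -1.9225)
|BD| = 4.8464
circle(B,8.00) ∩ circle(D,4.00): a=7.3753, h=3.0991
  candidates: C₊=(6.0921,3.8480) cross=15.019; C₋=(8.5509,-1.8416) cross=-15.019
  mode - wants cross < 0 → take C=(8.5509,-1.8416) (cross=-15.019)
ex = (C−B)/|BC| = (0.9999,0.0101); ey = (-0.0101,0.9999)
P = B + 2.12·ex + 2.79·ey = (2.6429,0.8888)

2.64 0.89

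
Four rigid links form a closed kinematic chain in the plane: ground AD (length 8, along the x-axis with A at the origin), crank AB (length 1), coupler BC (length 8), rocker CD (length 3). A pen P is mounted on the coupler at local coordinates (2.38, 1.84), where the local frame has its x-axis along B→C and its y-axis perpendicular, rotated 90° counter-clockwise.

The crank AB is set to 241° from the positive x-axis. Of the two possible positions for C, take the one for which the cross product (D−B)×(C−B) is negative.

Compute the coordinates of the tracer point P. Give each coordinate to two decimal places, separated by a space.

A=(0,0), D=(8.00,0)
B = A + 1.00·(cos241°, sin241°) = (-0.4848, -0.8746)
|BD| = 8.5298
circle(B,8.00) ∩ circle(D,3.00): a=7.4889, h=2.8136
  candidates: C₊=(6.6761,2.6921) cross=24.000; C₋=(7.2531,-2.9055) cross=-24.000
  mode - wants cross < 0 → take C=(7.2531,-2.9055) (cross=-24.000)
ex = (C−B)/|BC| = (0.9672,-0.2539); ey = (0.2539,0.9672)
P = B + 2.38·ex + 1.84·ey = (2.2843,0.3009)

2.28 0.30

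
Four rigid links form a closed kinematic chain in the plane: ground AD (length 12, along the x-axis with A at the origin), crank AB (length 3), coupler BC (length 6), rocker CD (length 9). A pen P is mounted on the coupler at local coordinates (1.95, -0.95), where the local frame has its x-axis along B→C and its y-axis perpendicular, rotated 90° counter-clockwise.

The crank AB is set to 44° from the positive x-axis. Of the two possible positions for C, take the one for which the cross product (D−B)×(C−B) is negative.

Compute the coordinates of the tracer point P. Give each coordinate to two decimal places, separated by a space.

1.77 -0.05

A=(0,0), D=(12.00,0)
B = A + 3.00·(cos44°, sin44°) = (2.1580, 2.0840)
|BD| = 10.0602
circle(B,6.00) ∩ circle(D,9.00): a=2.7936, h=5.3100
  candidates: C₊=(5.9910,6.7001) cross=53.420; C₋=(3.7910,-3.6895) cross=-53.420
  mode - wants cross < 0 → take C=(3.7910,-3.6895) (cross=-53.420)
ex = (C−B)/|BC| = (0.2722,-0.9623); ey = (0.9623,0.2722)
P = B + 1.95·ex + -0.95·ey = (1.7746,-0.0510)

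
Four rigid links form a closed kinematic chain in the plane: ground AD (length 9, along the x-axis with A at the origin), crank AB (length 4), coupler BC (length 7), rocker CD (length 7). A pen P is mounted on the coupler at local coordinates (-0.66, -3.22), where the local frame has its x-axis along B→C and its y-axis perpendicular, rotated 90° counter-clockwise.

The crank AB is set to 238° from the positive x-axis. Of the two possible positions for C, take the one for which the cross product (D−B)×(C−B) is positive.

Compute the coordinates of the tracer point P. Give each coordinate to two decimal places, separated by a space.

A=(0,0), D=(9.00,0)
B = A + 4.00·(cos238°, sin238°) = (-2.1197, -3.3922)
|BD| = 11.6256
circle(B,7.00) ∩ circle(D,7.00): a=5.8128, h=3.9002
  candidates: C₊=(2.3021,2.0344) cross=45.342; C₋=(4.5782,-5.4266) cross=-45.342
  mode + wants cross > 0 → take C=(2.3021,2.0344) (cross=45.342)
ex = (C−B)/|BC| = (0.6317,0.7752); ey = (-0.7752,0.6317)
P = B + -0.66·ex + -3.22·ey = (-0.0404,-5.9379)

-0.04 -5.94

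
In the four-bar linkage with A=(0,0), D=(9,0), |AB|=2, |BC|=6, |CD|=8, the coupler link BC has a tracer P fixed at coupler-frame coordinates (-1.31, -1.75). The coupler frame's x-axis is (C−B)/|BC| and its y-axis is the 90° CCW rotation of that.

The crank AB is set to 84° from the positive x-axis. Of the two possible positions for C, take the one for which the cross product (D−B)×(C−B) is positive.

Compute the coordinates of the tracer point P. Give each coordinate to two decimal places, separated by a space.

0.62 -0.16

A=(0,0), D=(9.00,0)
B = A + 2.00·(cos84°, sin84°) = (0.2091, 1.9890)
|BD| = 9.0132
circle(B,6.00) ∩ circle(D,8.00): a=2.9533, h=5.2228
  candidates: C₊=(4.2421,6.4314) cross=47.074; C₋=(1.9370,-3.7568) cross=-47.074
  mode + wants cross > 0 → take C=(4.2421,6.4314) (cross=47.074)
ex = (C−B)/|BC| = (0.6722,0.7404); ey = (-0.7404,0.6722)
P = B + -1.31·ex + -1.75·ey = (0.6242,-0.1572)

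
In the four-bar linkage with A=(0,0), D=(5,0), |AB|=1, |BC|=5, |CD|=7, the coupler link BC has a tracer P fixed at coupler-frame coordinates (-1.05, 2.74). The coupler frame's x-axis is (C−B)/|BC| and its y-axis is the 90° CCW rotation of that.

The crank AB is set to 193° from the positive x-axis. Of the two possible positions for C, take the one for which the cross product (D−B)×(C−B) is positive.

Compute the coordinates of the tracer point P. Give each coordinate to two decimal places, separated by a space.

A=(0,0), D=(5.00,0)
B = A + 1.00·(cos193°, sin193°) = (-0.9744, -0.2250)
|BD| = 5.9786
circle(B,5.00) ∩ circle(D,7.00): a=0.9821, h=4.9026
  candidates: C₊=(-0.1774,4.7111) cross=29.311; C₋=(0.1915,-5.0871) cross=-29.311
  mode + wants cross > 0 → take C=(-0.1774,4.7111) (cross=29.311)
ex = (C−B)/|BC| = (0.1594,0.9872); ey = (-0.9872,0.1594)
P = B + -1.05·ex + 2.74·ey = (-3.8467,-0.8248)

-3.85 -0.82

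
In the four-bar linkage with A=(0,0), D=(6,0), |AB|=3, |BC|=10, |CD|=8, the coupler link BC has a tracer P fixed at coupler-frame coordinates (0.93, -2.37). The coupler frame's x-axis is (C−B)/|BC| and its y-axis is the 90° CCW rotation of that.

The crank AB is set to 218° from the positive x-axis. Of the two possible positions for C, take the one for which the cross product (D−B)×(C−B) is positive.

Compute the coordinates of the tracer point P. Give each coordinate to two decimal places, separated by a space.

A=(0,0), D=(6.00,0)
B = A + 3.00·(cos218°, sin218°) = (-2.3640, -1.8470)
|BD| = 8.5655
circle(B,10.00) ∩ circle(D,8.00): a=6.3842, h=7.6969
  candidates: C₊=(2.2103,7.0454) cross=65.928; C₋=(5.5297,-7.9862) cross=-65.928
  mode + wants cross > 0 → take C=(2.2103,7.0454) (cross=65.928)
ex = (C−B)/|BC| = (0.4574,0.8892); ey = (-0.8892,0.4574)
P = B + 0.93·ex + -2.37·ey = (0.1689,-2.1041)

0.17 -2.10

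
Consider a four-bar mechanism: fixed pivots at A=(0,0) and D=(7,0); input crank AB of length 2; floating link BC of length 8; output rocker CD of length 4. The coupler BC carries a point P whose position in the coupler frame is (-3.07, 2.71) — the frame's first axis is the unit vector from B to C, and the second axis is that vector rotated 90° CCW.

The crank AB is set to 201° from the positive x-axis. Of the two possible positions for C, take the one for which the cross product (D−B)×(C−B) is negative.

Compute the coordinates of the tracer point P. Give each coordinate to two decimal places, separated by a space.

A=(0,0), D=(7.00,0)
B = A + 2.00·(cos201°, sin201°) = (-1.8672, -0.7167)
|BD| = 8.8961
circle(B,8.00) ∩ circle(D,4.00): a=7.1459, h=3.5968
  candidates: C₊=(4.9657,3.4441) cross=31.997; C₋=(5.5452,-3.7261) cross=-31.997
  mode - wants cross < 0 → take C=(5.5452,-3.7261) (cross=-31.997)
ex = (C−B)/|BC| = (0.9266,-0.3762); ey = (0.3762,0.9266)
P = B + -3.07·ex + 2.71·ey = (-3.6923,2.9491)

-3.69 2.95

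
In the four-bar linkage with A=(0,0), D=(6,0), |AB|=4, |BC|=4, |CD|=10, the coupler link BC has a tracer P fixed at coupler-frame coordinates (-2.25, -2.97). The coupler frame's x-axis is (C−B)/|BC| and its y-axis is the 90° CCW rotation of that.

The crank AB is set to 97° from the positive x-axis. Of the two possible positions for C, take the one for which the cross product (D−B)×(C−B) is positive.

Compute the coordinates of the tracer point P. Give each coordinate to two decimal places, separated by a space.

A=(0,0), D=(6.00,0)
B = A + 4.00·(cos97°, sin97°) = (-0.4875, 3.9702)
|BD| = 7.6059
circle(B,4.00) ∩ circle(D,10.00): a=-1.7191, h=3.6118
  candidates: C₊=(-0.0685,7.9482) cross=27.471; C₋=(-3.8391,1.7869) cross=-27.471
  mode + wants cross > 0 → take C=(-0.0685,7.9482) (cross=27.471)
ex = (C−B)/|BC| = (0.1047,0.9945); ey = (-0.9945,0.1047)
P = B + -2.25·ex + -2.97·ey = (2.2305,1.4215)

2.23 1.42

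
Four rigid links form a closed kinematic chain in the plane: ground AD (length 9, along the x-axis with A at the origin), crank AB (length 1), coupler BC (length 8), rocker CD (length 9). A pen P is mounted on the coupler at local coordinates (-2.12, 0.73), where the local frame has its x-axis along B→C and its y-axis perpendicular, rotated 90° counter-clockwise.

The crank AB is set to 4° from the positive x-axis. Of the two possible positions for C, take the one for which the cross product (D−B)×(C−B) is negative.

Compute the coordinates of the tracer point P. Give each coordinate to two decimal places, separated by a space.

A=(0,0), D=(9.00,0)
B = A + 1.00·(cos4°, sin4°) = (0.9976, 0.0698)
|BD| = 8.0027
circle(B,8.00) ∩ circle(D,9.00): a=2.9392, h=7.4405
  candidates: C₊=(4.0015,7.4843) cross=59.544; C₋=(3.8718,-7.3961) cross=-59.544
  mode - wants cross < 0 → take C=(3.8718,-7.3961) (cross=-59.544)
ex = (C−B)/|BC| = (0.3593,-0.9332); ey = (0.9332,0.3593)
P = B + -2.12·ex + 0.73·ey = (0.9171,2.3105)

0.92 2.31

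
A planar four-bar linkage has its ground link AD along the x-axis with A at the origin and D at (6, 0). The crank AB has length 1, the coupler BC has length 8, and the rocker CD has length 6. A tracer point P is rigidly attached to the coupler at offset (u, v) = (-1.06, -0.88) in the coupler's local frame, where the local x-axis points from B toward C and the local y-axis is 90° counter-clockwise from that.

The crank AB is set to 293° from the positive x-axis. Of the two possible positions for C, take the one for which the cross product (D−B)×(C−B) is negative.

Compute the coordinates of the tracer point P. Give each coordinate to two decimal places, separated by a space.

-0.99 -0.93

A=(0,0), D=(6.00,0)
B = A + 1.00·(cos293°, sin293°) = (0.3907, -0.9205)
|BD| = 5.6843
circle(B,8.00) ∩ circle(D,6.00): a=5.3051, h=5.9880
  candidates: C₊=(4.6561,5.8476) cross=34.038; C₋=(6.5955,-5.9704) cross=-34.038
  mode - wants cross < 0 → take C=(6.5955,-5.9704) (cross=-34.038)
ex = (C−B)/|BC| = (0.7756,-0.6312); ey = (0.6312,0.7756)
P = B + -1.06·ex + -0.88·ey = (-0.9869,-0.9339)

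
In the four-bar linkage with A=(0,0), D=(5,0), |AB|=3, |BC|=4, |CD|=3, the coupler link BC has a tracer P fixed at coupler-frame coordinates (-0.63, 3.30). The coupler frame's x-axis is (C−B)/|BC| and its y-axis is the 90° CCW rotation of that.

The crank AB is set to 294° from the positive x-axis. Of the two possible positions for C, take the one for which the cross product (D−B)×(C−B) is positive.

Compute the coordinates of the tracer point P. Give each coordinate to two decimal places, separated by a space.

-2.13 -2.52

A=(0,0), D=(5.00,0)
B = A + 3.00·(cos294°, sin294°) = (1.2202, -2.7406)
|BD| = 4.6688
circle(B,4.00) ∩ circle(D,3.00): a=3.0841, h=2.5473
  candidates: C₊=(2.2217,1.1319) cross=11.893; C₋=(5.2123,-2.9925) cross=-11.893
  mode + wants cross > 0 → take C=(2.2217,1.1319) (cross=11.893)
ex = (C−B)/|BC| = (0.2504,0.9681); ey = (-0.9681,0.2504)
P = B + -0.63·ex + 3.30·ey = (-2.1324,-2.5243)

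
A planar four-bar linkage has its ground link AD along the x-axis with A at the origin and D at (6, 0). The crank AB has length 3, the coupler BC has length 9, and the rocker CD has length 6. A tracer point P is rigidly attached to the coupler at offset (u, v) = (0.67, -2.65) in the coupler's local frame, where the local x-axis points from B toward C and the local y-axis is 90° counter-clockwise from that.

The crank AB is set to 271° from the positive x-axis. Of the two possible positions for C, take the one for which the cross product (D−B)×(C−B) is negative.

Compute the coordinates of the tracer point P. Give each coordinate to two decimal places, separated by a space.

0.01 -5.73

A=(0,0), D=(6.00,0)
B = A + 3.00·(cos271°, sin271°) = (0.0524, -2.9995)
|BD| = 6.6612
circle(B,9.00) ∩ circle(D,6.00): a=6.7084, h=5.9998
  candidates: C₊=(3.3404,5.3783) cross=39.966; C₋=(8.7438,-5.3359) cross=-39.966
  mode - wants cross < 0 → take C=(8.7438,-5.3359) (cross=-39.966)
ex = (C−B)/|BC| = (0.9657,-0.2596); ey = (0.2596,0.9657)
P = B + 0.67·ex + -2.65·ey = (0.0115,-5.7326)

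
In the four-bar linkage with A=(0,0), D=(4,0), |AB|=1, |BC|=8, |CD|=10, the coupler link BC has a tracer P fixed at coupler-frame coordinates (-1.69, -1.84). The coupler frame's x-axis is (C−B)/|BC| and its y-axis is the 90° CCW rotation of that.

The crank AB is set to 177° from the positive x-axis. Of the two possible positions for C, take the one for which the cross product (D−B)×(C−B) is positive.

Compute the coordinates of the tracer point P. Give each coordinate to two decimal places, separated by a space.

1.04 -1.39

A=(0,0), D=(4.00,0)
B = A + 1.00·(cos177°, sin177°) = (-0.9986, 0.0523)
|BD| = 4.9989
circle(B,8.00) ∩ circle(D,10.00): a=-1.1013, h=7.9238
  candidates: C₊=(-2.0169,7.9873) cross=39.610; C₋=(-2.1829,-7.8595) cross=-39.610
  mode + wants cross > 0 → take C=(-2.0169,7.9873) (cross=39.610)
ex = (C−B)/|BC| = (-0.1273,0.9919); ey = (-0.9919,-0.1273)
P = B + -1.69·ex + -1.84·ey = (1.0415,-1.3897)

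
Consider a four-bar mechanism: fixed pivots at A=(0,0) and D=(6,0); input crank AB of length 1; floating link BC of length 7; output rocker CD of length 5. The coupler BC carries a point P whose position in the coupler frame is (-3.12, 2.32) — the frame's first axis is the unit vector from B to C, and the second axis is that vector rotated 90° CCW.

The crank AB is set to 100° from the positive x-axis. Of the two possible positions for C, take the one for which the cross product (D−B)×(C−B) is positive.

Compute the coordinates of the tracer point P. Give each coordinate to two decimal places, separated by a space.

A=(0,0), D=(6.00,0)
B = A + 1.00·(cos100°, sin100°) = (-0.1736, 0.9848)
|BD| = 6.2517
circle(B,7.00) ∩ circle(D,5.00): a=5.0453, h=4.8523
  candidates: C₊=(5.5731,4.9817) cross=30.335; C₋=(4.0443,-4.6017) cross=-30.335
  mode + wants cross > 0 → take C=(5.5731,4.9817) (cross=30.335)
ex = (C−B)/|BC| = (0.8210,0.5710); ey = (-0.5710,0.8210)
P = B + -3.12·ex + 2.32·ey = (-4.0597,1.1079)

-4.06 1.11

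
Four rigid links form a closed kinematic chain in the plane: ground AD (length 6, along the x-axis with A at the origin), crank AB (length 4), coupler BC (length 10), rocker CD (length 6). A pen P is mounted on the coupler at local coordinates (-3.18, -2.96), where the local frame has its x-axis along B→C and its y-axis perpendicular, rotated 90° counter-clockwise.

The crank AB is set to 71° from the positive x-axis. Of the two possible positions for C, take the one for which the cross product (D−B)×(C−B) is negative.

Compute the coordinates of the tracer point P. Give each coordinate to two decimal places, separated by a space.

-2.48 5.93

A=(0,0), D=(6.00,0)
B = A + 4.00·(cos71°, sin71°) = (1.3023, 3.7821)
|BD| = 6.0310
circle(B,10.00) ∩ circle(D,6.00): a=8.3214, h=5.5456
  candidates: C₊=(11.2618,2.8833) cross=33.446; C₋=(4.3064,-5.7560) cross=-33.446
  mode - wants cross < 0 → take C=(4.3064,-5.7560) (cross=-33.446)
ex = (C−B)/|BC| = (0.3004,-0.9538); ey = (0.9538,0.3004)
P = B + -3.18·ex + -2.96·ey = (-2.4763,5.9260)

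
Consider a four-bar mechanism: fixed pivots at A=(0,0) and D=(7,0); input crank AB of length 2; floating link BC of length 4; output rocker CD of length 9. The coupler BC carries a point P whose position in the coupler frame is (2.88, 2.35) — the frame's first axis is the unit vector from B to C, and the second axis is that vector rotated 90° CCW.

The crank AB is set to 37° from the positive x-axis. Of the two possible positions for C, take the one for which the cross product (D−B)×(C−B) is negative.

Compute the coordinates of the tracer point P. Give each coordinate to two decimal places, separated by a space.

0.07 -2.19

A=(0,0), D=(7.00,0)
B = A + 2.00·(cos37°, sin37°) = (1.5973, 1.2036)
|BD| = 5.5352
circle(B,4.00) ∩ circle(D,9.00): a=-3.1039, h=2.5230
  candidates: C₊=(-0.8838,4.3412) cross=13.965; C₋=(-1.9810,-0.5840) cross=-13.965
  mode - wants cross < 0 → take C=(-1.9810,-0.5840) (cross=-13.965)
ex = (C−B)/|BC| = (-0.8946,-0.4469); ey = (0.4469,-0.8946)
P = B + 2.88·ex + 2.35·ey = (0.0712,-2.1857)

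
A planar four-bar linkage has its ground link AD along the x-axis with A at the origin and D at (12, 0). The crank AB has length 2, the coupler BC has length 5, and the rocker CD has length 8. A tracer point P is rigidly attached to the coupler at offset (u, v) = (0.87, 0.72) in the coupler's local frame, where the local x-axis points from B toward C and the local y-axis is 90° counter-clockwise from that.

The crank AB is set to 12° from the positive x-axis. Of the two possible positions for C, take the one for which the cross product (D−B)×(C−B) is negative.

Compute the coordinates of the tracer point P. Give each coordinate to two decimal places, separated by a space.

A=(0,0), D=(12.00,0)
B = A + 2.00·(cos12°, sin12°) = (1.9563, 0.4158)
|BD| = 10.0523
circle(B,5.00) ∩ circle(D,8.00): a=3.0863, h=3.9338
  candidates: C₊=(5.2027,4.2186) cross=39.544; C₋=(4.8772,-3.6423) cross=-39.544
  mode - wants cross < 0 → take C=(4.8772,-3.6423) (cross=-39.544)
ex = (C−B)/|BC| = (0.5842,-0.8116); ey = (0.8116,0.5842)
P = B + 0.87·ex + 0.72·ey = (3.0489,0.1303)

3.05 0.13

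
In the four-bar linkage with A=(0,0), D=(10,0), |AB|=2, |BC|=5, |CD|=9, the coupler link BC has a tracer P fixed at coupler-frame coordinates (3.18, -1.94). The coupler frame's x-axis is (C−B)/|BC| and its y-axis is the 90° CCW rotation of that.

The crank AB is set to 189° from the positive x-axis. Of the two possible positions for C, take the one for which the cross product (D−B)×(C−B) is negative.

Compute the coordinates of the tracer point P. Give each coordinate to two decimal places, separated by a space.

-0.88 -3.87

A=(0,0), D=(10.00,0)
B = A + 2.00·(cos189°, sin189°) = (-1.9754, -0.3129)
|BD| = 11.9795
circle(B,5.00) ∩ circle(D,9.00): a=3.6524, h=3.4147
  candidates: C₊=(1.5866,3.1960) cross=40.906; C₋=(1.7650,-3.6310) cross=-40.906
  mode - wants cross < 0 → take C=(1.7650,-3.6310) (cross=-40.906)
ex = (C−B)/|BC| = (0.7481,-0.6636); ey = (0.6636,0.7481)
P = B + 3.18·ex + -1.94·ey = (-0.8840,-3.8744)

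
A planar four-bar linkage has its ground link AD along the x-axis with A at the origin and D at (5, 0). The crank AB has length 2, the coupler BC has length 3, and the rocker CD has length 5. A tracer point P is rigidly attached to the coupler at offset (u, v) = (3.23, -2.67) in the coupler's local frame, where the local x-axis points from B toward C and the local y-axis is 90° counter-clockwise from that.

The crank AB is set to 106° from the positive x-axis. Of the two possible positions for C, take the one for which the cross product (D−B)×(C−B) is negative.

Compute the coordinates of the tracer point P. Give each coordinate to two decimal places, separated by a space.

A=(0,0), D=(5.00,0)
B = A + 2.00·(cos106°, sin106°) = (-0.5513, 1.9225)
|BD| = 5.8748
circle(B,3.00) ∩ circle(D,5.00): a=1.5756, h=2.5529
  candidates: C₊=(1.7730,3.8193) cross=14.998; C₋=(0.1021,-1.0055) cross=-14.998
  mode - wants cross < 0 → take C=(0.1021,-1.0055) (cross=-14.998)
ex = (C−B)/|BC| = (0.2178,-0.9760); ey = (0.9760,0.2178)
P = B + 3.23·ex + -2.67·ey = (-2.4537,-1.8115)

-2.45 -1.81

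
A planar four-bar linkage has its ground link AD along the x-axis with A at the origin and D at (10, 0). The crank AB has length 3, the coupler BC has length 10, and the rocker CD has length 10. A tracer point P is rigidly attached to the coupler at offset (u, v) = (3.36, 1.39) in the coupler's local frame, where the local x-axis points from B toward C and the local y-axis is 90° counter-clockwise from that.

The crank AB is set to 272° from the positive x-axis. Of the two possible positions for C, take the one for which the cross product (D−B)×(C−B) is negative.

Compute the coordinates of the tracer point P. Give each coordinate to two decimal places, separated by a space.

A=(0,0), D=(10.00,0)
B = A + 3.00·(cos272°, sin272°) = (0.1047, -2.9982)
|BD| = 10.3395
circle(B,10.00) ∩ circle(D,10.00): a=5.1698, h=8.5600
  candidates: C₊=(2.5702,6.6931) cross=88.506; C₋=(7.5345,-9.6913) cross=-88.506
  mode - wants cross < 0 → take C=(7.5345,-9.6913) (cross=-88.506)
ex = (C−B)/|BC| = (0.7430,-0.6693); ey = (0.6693,0.7430)
P = B + 3.36·ex + 1.39·ey = (3.5315,-4.2143)

3.53 -4.21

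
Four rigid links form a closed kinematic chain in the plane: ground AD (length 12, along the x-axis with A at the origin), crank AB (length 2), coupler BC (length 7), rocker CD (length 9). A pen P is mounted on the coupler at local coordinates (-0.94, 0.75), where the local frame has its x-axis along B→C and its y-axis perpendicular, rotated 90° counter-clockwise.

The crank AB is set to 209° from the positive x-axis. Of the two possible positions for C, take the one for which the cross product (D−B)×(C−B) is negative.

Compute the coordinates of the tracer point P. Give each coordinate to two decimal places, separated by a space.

A=(0,0), D=(12.00,0)
B = A + 2.00·(cos209°, sin209°) = (-1.7492, -0.9696)
|BD| = 13.7834
circle(B,7.00) ∩ circle(D,9.00): a=5.7309, h=4.0196
  candidates: C₊=(3.6847,3.4432) cross=55.403; C₋=(4.2502,-4.5761) cross=-55.403
  mode - wants cross < 0 → take C=(4.2502,-4.5761) (cross=-55.403)
ex = (C−B)/|BC| = (0.8571,-0.5152); ey = (0.5152,0.8571)
P = B + -0.94·ex + 0.75·ey = (-2.1685,0.1575)

-2.17 0.16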